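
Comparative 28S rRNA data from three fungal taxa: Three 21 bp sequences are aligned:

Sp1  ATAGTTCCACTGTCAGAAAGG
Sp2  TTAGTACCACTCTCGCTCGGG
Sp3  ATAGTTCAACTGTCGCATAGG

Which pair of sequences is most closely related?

Sp1 and Sp3

Sp1–Sp2: 8/21 differ, p = 0.381, d = 0.532.
Sp1–Sp3: 4/21 differ, p = 0.190, d = 0.220.
Sp2–Sp3: 7/21 differ, p = 0.333, d = 0.441.
The smallest distance is between Sp1 and Sp3.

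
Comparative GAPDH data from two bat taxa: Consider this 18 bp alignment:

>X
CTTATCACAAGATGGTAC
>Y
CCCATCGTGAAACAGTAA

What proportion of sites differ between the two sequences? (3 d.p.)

0.500

The sequences differ at 9 of 18 positions (sites 2, 3, 7, 8, 9, 11, 13, 14, 18).
p = 9/18 = 0.500.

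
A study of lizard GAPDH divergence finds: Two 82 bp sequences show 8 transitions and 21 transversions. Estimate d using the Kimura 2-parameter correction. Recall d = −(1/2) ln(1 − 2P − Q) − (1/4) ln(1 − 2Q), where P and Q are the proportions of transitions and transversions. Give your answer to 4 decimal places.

P = 8/82 ≈ 0.097561 and Q = 21/82 ≈ 0.256098.
Under the Kimura two-parameter model, d = −½ ln(1 − 2P − Q) − ¼ ln(1 − 2Q).
1 − 2P − Q = 0.54878, giving −½ ln(0.54878) = 0.300029.
1 − 2Q = 0.487804, giving −¼ ln(0.487804) = 0.179460.
d = 0.300029 + 0.179460 = 0.479489.

0.4795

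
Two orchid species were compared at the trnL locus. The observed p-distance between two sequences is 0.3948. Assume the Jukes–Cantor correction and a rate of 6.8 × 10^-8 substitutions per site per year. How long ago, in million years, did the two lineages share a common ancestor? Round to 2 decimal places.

d = −(3/4) ln(1 − 4p/3) = −0.75 ln(1 − 0.5264) = −0.75 ln(0.4736)
  = −0.75 × (-0.747392) = 0.560544 substitutions/site.
Under a molecular clock d = 2μt, so t = d/(2μ) = 0.560544 / (2 × 6.8 × 10^-8) = 4.12 million years.

4.12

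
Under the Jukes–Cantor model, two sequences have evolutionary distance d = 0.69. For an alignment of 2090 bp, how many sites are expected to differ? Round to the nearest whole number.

943

Invert JC69: p = (3/4)(1 − e^(−4d/3)) = 0.75 × (1 − e^(-0.92)) = 0.75 × (1 − 0.398519) = 0.451111.
Expected differing sites = pL ≈ 0.451111 × 2090 = 942.82199 ≈ 943.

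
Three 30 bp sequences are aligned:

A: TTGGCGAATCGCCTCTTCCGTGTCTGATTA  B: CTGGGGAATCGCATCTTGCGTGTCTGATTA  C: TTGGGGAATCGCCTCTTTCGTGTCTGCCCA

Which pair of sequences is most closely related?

A and B

A–B: 4/30 differ, p = 0.133, d = 0.147.
A–C: 5/30 differ, p = 0.167, d = 0.188.
B–C: 6/30 differ, p = 0.200, d = 0.233.
The smallest distance is between A and B.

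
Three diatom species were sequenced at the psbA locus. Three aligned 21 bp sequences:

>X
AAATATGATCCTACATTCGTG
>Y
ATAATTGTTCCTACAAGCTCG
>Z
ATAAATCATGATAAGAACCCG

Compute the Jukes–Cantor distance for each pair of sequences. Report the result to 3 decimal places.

d(X,Y) = 0.532, d(X,Z) = 0.899, d(Y,Z) = 0.635

X–Y: 8/21 sites differ → p ≈ 0.380952, d = −0.75 ln(1 − 0.507936) = 0.531860 ≈ 0.532.
X–Z: 11/21 sites differ → p ≈ 0.52381, d = −0.75 ln(1 − 0.698413) = 0.899023 ≈ 0.899.
Y–Z: 9/21 sites differ → p ≈ 0.428571, d = −0.75 ln(1 − 0.571428) = 0.635472 ≈ 0.635.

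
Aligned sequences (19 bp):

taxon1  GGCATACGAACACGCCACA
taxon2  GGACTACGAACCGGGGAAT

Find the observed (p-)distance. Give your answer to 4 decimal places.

The sequences differ at 8 of 19 positions (sites 3, 4, 12, 13, 15, 16, 18, 19).
p = 8/19 = 0.421052… ≈ 0.4211 (to 4 d.p.).

0.4211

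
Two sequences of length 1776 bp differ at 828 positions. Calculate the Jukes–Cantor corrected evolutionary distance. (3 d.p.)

0.729

p = 828/1776 ≈ 0.466216.
d = −(3/4) ln(1 − 4p/3) = −0.75 ln(1 − 0.621621) = −0.75 ln(0.378379)
  = −0.75 × (-0.971859) = 0.728894 substitutions/site.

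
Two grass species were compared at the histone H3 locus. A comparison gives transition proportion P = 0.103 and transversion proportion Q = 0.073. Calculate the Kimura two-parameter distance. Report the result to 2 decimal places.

0.20

Under the Kimura two-parameter model, d = −½ ln(1 − 2P − Q) − ¼ ln(1 − 2Q).
1 − 2P − Q = 0.721, giving −½ ln(0.721) = 0.163558.
1 − 2Q = 0.854, giving −¼ ln(0.854) = 0.039456.
d = 0.163558 + 0.039456 = 0.203014.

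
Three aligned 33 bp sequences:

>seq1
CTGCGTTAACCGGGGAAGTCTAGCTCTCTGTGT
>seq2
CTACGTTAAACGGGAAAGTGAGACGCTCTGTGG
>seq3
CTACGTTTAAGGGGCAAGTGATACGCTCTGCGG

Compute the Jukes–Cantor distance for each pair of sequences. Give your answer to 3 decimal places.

seq1–seq2: 9/33 sites differ → p ≈ 0.272727, d = −0.75 ln(1 − 0.363636) = 0.338988 ≈ 0.339.
seq1–seq3: 12/33 sites differ → p ≈ 0.363636, d = −0.75 ln(1 − 0.484848) = 0.497470 ≈ 0.497.
seq2–seq3: 5/33 sites differ → p ≈ 0.151515, d = −0.75 ln(1 − 0.20202) = 0.169254 ≈ 0.169.

d(seq1,seq2) = 0.339, d(seq1,seq3) = 0.497, d(seq2,seq3) = 0.169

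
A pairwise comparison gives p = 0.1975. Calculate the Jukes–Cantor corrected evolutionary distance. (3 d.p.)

0.229

d = −(3/4) ln(1 − 4p/3) = −0.75 ln(1 − 0.263333) = −0.75 ln(0.736667)
  = −0.75 × (-0.305619) = 0.229214 substitutions/site.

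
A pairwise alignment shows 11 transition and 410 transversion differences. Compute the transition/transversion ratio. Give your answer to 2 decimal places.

0.03

R = 11/410 = 0.026829… ≈ 0.03 (to 2 d.p.).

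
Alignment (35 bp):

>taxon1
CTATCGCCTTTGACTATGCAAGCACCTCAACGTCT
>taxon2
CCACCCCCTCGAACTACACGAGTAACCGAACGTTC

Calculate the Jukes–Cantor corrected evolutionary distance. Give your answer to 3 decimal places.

The sequences differ at 15 of 35 sites, so p = 15/35 ≈ 0.428571.
d = −(3/4) ln(1 − 4p/3) = −0.75 ln(1 − 0.571428) = −0.75 ln(0.428572)
  = −0.75 × (-0.847297) = 0.635473 substitutions/site.

0.635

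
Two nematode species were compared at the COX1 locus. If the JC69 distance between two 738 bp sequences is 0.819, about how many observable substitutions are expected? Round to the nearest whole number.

Invert JC69: p = (3/4)(1 − e^(−4d/3)) = 0.75 × (1 − e^(-1.092)) = 0.75 × (1 − 0.335545) = 0.498341.
Expected differing sites = pL ≈ 0.498341 × 738 = 367.775658 ≈ 368.

368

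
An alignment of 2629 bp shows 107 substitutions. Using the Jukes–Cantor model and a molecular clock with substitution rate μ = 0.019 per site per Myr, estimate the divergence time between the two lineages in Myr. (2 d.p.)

p = 107/2629 ≈ 0.0407.
d = −(3/4) ln(1 − 4p/3) = −0.75 ln(1 − 0.054267) = −0.75 ln(0.945733)
  = −0.75 × (-0.055795) = 0.041846 substitutions/site.
Under a molecular clock d = 2μt, so t = d/(2μ) = 0.041846 / (2 × 0.019) = 1.10 Myr.

1.10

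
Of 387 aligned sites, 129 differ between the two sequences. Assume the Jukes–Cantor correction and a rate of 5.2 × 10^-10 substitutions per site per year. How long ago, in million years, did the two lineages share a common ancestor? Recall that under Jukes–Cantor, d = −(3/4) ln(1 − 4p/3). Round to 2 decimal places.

p = 129/387 ≈ 0.333333.
d = −(3/4) ln(1 − 4p/3) = −0.75 ln(1 − 0.444444) = −0.75 ln(0.555556)
  = −0.75 × (-0.587786) = 0.440840 substitutions/site.
Under a molecular clock d = 2μt, so t = d/(2μ) = 0.440840 / (2 × 5.2 × 10^-10) = 423.88 million years.

423.88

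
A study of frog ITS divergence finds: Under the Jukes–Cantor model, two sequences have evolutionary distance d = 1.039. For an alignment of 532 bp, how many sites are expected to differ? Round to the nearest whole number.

Invert JC69: p = (3/4)(1 − e^(−4d/3)) = 0.75 × (1 − e^(-1.385333)) = 0.75 × (1 − 0.250240) = 0.562320.
Expected differing sites = pL ≈ 0.562320 × 532 = 299.15424 ≈ 299.

299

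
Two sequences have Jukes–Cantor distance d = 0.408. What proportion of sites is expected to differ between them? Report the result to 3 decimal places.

p = (3/4)(1 − e^(−4d/3)) = 0.75 × (1 − e^(-0.544)) = 0.75 × (1 − 0.580422) = 0.314684.

0.315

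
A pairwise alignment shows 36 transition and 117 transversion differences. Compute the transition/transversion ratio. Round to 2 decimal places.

0.31

R = 36/117 = 0.307692… ≈ 0.31 (to 2 d.p.).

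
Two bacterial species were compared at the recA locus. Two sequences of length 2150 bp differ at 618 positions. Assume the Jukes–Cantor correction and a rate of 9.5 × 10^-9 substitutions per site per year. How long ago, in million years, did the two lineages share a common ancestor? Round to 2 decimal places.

p = 618/2150 ≈ 0.287442.
d = −(3/4) ln(1 − 4p/3) = −0.75 ln(1 − 0.383256) = −0.75 ln(0.616744)
  = −0.75 × (-0.483301) = 0.362476 substitutions/site.
Under a molecular clock d = 2μt, so t = d/(2μ) = 0.362476 / (2 × 9.5 × 10^-9) = 19.08 million years.

19.08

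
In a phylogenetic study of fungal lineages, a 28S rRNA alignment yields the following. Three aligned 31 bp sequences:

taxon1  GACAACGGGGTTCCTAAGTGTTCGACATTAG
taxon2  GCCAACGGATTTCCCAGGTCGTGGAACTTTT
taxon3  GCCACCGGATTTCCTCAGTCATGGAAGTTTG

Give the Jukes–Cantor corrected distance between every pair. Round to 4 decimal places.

d(taxon1,taxon2) = 0.5445, d(taxon1,taxon3) = 0.4806, d(taxon2,taxon3) = 0.2687

taxon1–taxon2: 12/31 sites differ → p ≈ 0.387097, d = −0.75 ln(1 − 0.516129) = 0.544453 ≈ 0.5445.
taxon1–taxon3: 11/31 sites differ → p ≈ 0.354839, d = −0.75 ln(1 − 0.473119) = 0.480585 ≈ 0.4806.
taxon2–taxon3: 7/31 sites differ → p ≈ 0.225806, d = −0.75 ln(1 − 0.301075) = 0.268659 ≈ 0.2687.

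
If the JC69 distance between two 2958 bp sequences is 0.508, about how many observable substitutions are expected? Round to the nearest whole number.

1092

Invert JC69: p = (3/4)(1 − e^(−4d/3)) = 0.75 × (1 − e^(-0.677333)) = 0.75 × (1 − 0.507970) = 0.369023.
Expected differing sites = pL ≈ 0.369023 × 2958 = 1091.570034 ≈ 1092.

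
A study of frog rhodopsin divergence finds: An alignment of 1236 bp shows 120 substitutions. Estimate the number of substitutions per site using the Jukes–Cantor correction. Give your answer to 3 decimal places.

p = 120/1236 ≈ 0.097087.
d = −(3/4) ln(1 − 4p/3) = −0.75 ln(1 − 0.129449) = −0.75 ln(0.870551)
  = −0.75 × (-0.138629) = 0.103972 substitutions/site.

0.104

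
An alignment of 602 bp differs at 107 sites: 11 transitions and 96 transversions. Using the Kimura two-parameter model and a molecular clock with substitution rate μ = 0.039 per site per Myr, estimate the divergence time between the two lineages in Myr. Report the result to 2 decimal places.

P = 11/602 ≈ 0.018272 and Q = 96/602 ≈ 0.159468.
Under the Kimura two-parameter model, d = −½ ln(1 − 2P − Q) − ¼ ln(1 − 2Q).
1 − 2P − Q = 0.803988, giving −½ ln(0.803988) = 0.109085.
1 − 2Q = 0.681064, giving −¼ ln(0.681064) = 0.096025.
d = 0.109085 + 0.096025 = 0.205110.
Under a molecular clock d = 2μt, so t = d/(2μ) = 0.205110 / (2 × 0.039) = 2.63 Myr.

2.63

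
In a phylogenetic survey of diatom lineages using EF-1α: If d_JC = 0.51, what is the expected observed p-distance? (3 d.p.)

0.370

p = (3/4)(1 − e^(−4d/3)) = 0.75 × (1 − e^(-0.68)) = 0.75 × (1 − 0.506617) = 0.370037.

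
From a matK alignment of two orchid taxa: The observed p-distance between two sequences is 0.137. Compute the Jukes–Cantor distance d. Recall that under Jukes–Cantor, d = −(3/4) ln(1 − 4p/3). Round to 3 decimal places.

0.151

d = −(3/4) ln(1 − 4p/3) = −0.75 ln(1 − 0.182667) = −0.75 ln(0.817333)
  = −0.75 × (-0.201709) = 0.151282 substitutions/site.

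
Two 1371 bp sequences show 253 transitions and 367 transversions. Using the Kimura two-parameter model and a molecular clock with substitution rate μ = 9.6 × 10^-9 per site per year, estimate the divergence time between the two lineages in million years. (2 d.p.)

36.35

P = 253/1371 ≈ 0.184537 and Q = 367/1371 ≈ 0.267688.
Under the Kimura two-parameter model, d = −½ ln(1 − 2P − Q) − ¼ ln(1 − 2Q).
1 − 2P − Q = 0.363238, giving −½ ln(0.363238) = 0.506349.
1 − 2Q = 0.464624, giving −¼ ln(0.464624) = 0.191632.
d = 0.506349 + 0.191632 = 0.697981.
Under a molecular clock d = 2μt, so t = d/(2μ) = 0.697981 / (2 × 9.6 × 10^-9) = 36.35 million years.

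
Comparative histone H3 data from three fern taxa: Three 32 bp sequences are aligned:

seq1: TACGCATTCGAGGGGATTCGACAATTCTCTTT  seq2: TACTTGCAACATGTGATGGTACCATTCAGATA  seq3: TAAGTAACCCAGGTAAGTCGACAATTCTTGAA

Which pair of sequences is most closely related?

seq1 and seq3

seq1–seq2: 17/32 differ, p = 0.531, d = 0.924.
seq1–seq3: 12/32 differ, p = 0.375, d = 0.520.
seq2–seq3: 17/32 differ, p = 0.531, d = 0.924.
The smallest distance is between seq1 and seq3.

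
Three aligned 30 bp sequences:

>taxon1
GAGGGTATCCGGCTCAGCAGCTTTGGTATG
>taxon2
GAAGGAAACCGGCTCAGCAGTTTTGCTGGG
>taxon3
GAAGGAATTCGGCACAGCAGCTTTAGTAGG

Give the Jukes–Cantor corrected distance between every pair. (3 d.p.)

taxon1–taxon2: 7/30 sites differ → p ≈ 0.233333, d = −0.75 ln(1 − 0.311111) = 0.279506 ≈ 0.280.
taxon1–taxon3: 6/30 sites differ → p = 0.2, d = −0.75 ln(1 − 0.266667) = 0.232617 ≈ 0.233.
taxon2–taxon3: 7/30 sites differ → p ≈ 0.233333, d = −0.75 ln(1 − 0.311111) = 0.279506 ≈ 0.280.

d(taxon1,taxon2) = 0.280, d(taxon1,taxon3) = 0.233, d(taxon2,taxon3) = 0.280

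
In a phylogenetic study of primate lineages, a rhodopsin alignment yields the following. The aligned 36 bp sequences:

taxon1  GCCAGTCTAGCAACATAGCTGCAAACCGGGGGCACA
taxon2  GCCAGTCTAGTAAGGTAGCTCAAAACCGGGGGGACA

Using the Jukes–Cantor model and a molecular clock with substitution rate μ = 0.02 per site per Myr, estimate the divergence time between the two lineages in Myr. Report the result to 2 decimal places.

The sequences differ at 6 of 36 sites (11, 14, 15, 21, 22, 33), so p = 6/36 ≈ 0.166667.
d = −(3/4) ln(1 − 4p/3) = −0.75 ln(1 − 0.222223) = −0.75 ln(0.777777)
  = −0.75 × (-0.251315) = 0.188486 substitutions/site.
Under a molecular clock d = 2μt, so t = d/(2μ) = 0.188486 / (2 × 0.02) = 4.71 Myr.

4.71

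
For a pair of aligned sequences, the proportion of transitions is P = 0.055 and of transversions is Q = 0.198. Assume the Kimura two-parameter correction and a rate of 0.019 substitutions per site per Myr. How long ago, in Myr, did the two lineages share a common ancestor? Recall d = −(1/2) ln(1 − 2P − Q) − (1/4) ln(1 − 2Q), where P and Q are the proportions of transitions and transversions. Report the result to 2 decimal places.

8.16

Under the Kimura two-parameter model, d = −½ ln(1 − 2P − Q) − ¼ ln(1 − 2Q).
1 − 2P − Q = 0.692, giving −½ ln(0.692) = 0.184085.
1 − 2Q = 0.604, giving −¼ ln(0.604) = 0.126045.
d = 0.184085 + 0.126045 = 0.310130.
Under a molecular clock d = 2μt, so t = d/(2μ) = 0.310130 / (2 × 0.019) = 8.16 Myr.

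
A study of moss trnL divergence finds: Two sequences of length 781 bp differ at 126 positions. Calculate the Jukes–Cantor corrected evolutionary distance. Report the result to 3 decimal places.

0.182

p = 126/781 ≈ 0.161332.
d = −(3/4) ln(1 − 4p/3) = −0.75 ln(1 − 0.215109) = −0.75 ln(0.784891)
  = −0.75 × (-0.242210) = 0.181658 substitutions/site.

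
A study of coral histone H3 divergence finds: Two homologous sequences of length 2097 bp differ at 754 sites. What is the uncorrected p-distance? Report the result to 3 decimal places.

p = 754/2097 = 0.359561… ≈ 0.360 (to 3 d.p.).

0.360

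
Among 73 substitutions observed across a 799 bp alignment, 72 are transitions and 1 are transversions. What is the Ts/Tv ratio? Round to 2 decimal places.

R = 72/1 = 72.00.

72.00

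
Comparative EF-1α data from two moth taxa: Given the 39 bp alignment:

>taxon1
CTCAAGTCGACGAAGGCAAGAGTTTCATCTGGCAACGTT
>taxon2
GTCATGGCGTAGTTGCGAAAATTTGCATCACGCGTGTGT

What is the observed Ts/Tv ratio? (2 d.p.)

Transitions are A↔G and C↔T; transversions are all other mismatches.
Transitions: 2. Transversions: 17.
R = 2/17 = 0.117647… ≈ 0.12 (to 2 d.p.).

0.12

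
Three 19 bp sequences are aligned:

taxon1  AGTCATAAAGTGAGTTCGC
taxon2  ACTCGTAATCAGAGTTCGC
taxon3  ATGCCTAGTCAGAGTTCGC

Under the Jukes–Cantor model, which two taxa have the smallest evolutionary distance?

taxon1–taxon2: 5/19 differ, p = 0.263, d = 0.324.
taxon1–taxon3: 7/19 differ, p = 0.368, d = 0.507.
taxon2–taxon3: 4/19 differ, p = 0.211, d = 0.247.
The smallest distance is between taxon2 and taxon3.

taxon2 and taxon3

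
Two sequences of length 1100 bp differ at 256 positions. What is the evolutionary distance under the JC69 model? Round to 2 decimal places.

p = 256/1100 ≈ 0.232727.
d = −(3/4) ln(1 − 4p/3) = −0.75 ln(1 − 0.310303) = −0.75 ln(0.689697)
  = −0.75 × (-0.371503) = 0.278627 substitutions/site.

0.28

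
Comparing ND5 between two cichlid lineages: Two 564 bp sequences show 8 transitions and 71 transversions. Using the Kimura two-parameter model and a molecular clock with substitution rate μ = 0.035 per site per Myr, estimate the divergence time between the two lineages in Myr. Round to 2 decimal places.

2.23

P = 8/564 ≈ 0.014184 and Q = 71/564 ≈ 0.125887.
Under the Kimura two-parameter model, d = −½ ln(1 − 2P − Q) − ¼ ln(1 − 2Q).
1 − 2P − Q = 0.845745, giving −½ ln(0.845745) = 0.083769.
1 − 2Q = 0.748226, giving −¼ ln(0.748226) = 0.072513.
d = 0.083769 + 0.072513 = 0.156282.
Under a molecular clock d = 2μt, so t = d/(2μ) = 0.156282 / (2 × 0.035) = 2.23 Myr.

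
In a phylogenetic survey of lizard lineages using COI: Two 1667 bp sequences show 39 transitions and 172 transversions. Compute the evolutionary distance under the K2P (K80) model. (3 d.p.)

0.139

P = 39/1667 ≈ 0.023395 and Q = 172/1667 ≈ 0.103179.
Under the Kimura two-parameter model, d = −½ ln(1 − 2P − Q) − ¼ ln(1 − 2Q).
1 − 2P − Q = 0.850031, giving −½ ln(0.850031) = 0.081241.
1 − 2Q = 0.793642, giving −¼ ln(0.793642) = 0.057781.
d = 0.081241 + 0.057781 = 0.139022.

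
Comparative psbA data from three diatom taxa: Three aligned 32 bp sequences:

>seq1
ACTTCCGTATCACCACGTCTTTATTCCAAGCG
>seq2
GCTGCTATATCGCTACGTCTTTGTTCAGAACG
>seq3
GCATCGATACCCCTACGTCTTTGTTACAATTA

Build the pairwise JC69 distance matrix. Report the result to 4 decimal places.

seq1–seq2: 10/32 sites differ → p = 0.3125, d = −0.75 ln(1 − 0.416667) = 0.404248 ≈ 0.4042.
seq1–seq3: 12/32 sites differ → p = 0.375, d = −0.75 ln(1 − 0.5) = 0.519860 ≈ 0.5199.
seq2–seq3: 11/32 sites differ → p = 0.34375, d = −0.75 ln(1 − 0.458333) = 0.459828 ≈ 0.4598.

d(seq1,seq2) = 0.4042, d(seq1,seq3) = 0.5199, d(seq2,seq3) = 0.4598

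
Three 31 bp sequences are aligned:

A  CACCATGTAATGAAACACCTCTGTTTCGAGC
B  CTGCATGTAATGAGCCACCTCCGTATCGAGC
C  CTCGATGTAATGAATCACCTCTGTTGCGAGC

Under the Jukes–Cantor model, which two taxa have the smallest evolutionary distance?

A and C

A–B: 6/31 differ, p = 0.194, d = 0.224.
A–C: 4/31 differ, p = 0.129, d = 0.142.
B–C: 7/31 differ, p = 0.226, d = 0.269.
The smallest distance is between A and C.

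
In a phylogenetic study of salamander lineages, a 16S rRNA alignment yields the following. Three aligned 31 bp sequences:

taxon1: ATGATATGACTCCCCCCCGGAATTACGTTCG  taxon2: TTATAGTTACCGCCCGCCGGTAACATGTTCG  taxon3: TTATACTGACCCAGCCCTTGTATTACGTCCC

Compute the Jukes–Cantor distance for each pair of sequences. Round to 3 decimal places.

d(taxon1,taxon2) = 0.614, d(taxon1,taxon3) = 0.614, d(taxon2,taxon3) = 0.614

taxon1–taxon2: 13/31 sites differ → p ≈ 0.419355, d = −0.75 ln(1 − 0.55914) = 0.614271 ≈ 0.614.
taxon1–taxon3: 13/31 sites differ → p ≈ 0.419355, d = −0.75 ln(1 − 0.55914) = 0.614271 ≈ 0.614.
taxon2–taxon3: 13/31 sites differ → p ≈ 0.419355, d = −0.75 ln(1 − 0.55914) = 0.614271 ≈ 0.614.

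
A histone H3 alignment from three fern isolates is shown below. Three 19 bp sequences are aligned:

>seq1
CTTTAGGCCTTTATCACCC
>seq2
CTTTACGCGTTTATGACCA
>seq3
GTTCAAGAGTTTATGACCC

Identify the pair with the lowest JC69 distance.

seq1–seq2: 4/19 differ, p = 0.211, d = 0.247.
seq1–seq3: 6/19 differ, p = 0.316, d = 0.410.
seq2–seq3: 5/19 differ, p = 0.263, d = 0.324.
The smallest distance is between seq1 and seq2.

seq1 and seq2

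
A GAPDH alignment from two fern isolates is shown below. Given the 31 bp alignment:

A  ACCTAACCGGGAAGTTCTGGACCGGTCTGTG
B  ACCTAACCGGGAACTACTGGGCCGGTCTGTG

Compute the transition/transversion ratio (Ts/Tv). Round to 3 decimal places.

0.500

Transitions are A↔G and C↔T; transversions are all other mismatches.
Transitions: 1. Transversions: 2.
R = 1/2 = 0.500.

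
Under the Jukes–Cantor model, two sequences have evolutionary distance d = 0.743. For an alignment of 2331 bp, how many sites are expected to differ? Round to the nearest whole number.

1099

Invert JC69: p = (3/4)(1 − e^(−4d/3)) = 0.75 × (1 − e^(-0.990667)) = 0.75 × (1 − 0.371329) = 0.471503.
Expected differing sites = pL ≈ 0.471503 × 2331 = 1099.073493 ≈ 1099.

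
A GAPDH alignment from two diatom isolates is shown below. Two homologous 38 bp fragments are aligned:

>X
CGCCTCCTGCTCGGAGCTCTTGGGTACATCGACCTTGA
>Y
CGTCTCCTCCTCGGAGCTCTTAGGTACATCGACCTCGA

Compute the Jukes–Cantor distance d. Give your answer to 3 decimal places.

0.113

The sequences differ at 4 of 38 sites (3, 9, 22, 36), so p = 4/38 ≈ 0.105263.
d = −(3/4) ln(1 − 4p/3) = −0.75 ln(1 − 0.140351) = −0.75 ln(0.859649)
  = −0.75 × (-0.151231) = 0.113423 substitutions/site.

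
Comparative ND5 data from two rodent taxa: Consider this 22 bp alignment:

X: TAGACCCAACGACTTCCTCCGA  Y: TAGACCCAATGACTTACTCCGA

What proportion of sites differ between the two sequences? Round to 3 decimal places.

The sequences differ at 2 of 22 positions (sites 10, 16).
p = 2/22 = 0.090909… ≈ 0.091 (to 3 d.p.).

0.091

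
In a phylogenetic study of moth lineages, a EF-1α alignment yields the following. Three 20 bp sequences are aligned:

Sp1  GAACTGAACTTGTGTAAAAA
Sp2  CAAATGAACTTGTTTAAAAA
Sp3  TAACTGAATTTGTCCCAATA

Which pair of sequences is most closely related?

Sp1–Sp2: 3/20 differ, p = 0.150, d = 0.167.
Sp1–Sp3: 6/20 differ, p = 0.300, d = 0.383.
Sp2–Sp3: 7/20 differ, p = 0.350, d = 0.471.
The smallest distance is between Sp1 and Sp2.

Sp1 and Sp2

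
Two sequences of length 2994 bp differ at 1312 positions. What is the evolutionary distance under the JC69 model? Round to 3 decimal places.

p = 1312/2994 ≈ 0.43821.
d = −(3/4) ln(1 − 4p/3) = −0.75 ln(1 − 0.58428) = −0.75 ln(0.41572)
  = −0.75 × (-0.877743) = 0.658307 substitutions/site.

0.658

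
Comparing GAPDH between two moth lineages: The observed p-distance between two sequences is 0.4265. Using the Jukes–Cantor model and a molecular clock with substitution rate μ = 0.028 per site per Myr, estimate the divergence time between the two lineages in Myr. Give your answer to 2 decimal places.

11.26

d = −(3/4) ln(1 − 4p/3) = −0.75 ln(1 − 0.568667) = −0.75 ln(0.431333)
  = −0.75 × (-0.840875) = 0.630656 substitutions/site.
Under a molecular clock d = 2μt, so t = d/(2μ) = 0.630656 / (2 × 0.028) = 11.26 Myr.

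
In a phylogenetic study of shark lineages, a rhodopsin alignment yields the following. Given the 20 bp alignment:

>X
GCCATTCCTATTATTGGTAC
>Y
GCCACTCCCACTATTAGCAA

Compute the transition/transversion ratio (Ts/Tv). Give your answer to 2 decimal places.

5.00

Transitions are A↔G and C↔T; transversions are all other mismatches.
Transitions: 5. Transversions: 1.
R = 5/1 = 5.00.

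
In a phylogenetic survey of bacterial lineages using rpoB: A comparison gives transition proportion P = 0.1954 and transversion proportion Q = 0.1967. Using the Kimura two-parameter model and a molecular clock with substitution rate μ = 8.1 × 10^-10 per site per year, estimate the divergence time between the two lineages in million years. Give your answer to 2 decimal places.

Under the Kimura two-parameter model, d = −½ ln(1 − 2P − Q) − ¼ ln(1 − 2Q).
1 − 2P − Q = 0.4125, giving −½ ln(0.4125) = 0.442760.
1 − 2Q = 0.6066, giving −¼ ln(0.6066) = 0.124971.
d = 0.442760 + 0.124971 = 0.567731.
Under a molecular clock d = 2μt, so t = d/(2μ) = 0.567731 / (2 × 8.1 × 10^-10) = 350.45 million years.

350.45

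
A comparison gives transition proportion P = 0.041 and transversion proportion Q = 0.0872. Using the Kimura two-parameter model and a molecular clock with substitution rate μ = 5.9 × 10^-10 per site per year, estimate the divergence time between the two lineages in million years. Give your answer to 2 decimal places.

119.15

Under the Kimura two-parameter model, d = −½ ln(1 − 2P − Q) − ¼ ln(1 − 2Q).
1 − 2P − Q = 0.8308, giving −½ ln(0.8308) = 0.092683.
1 − 2Q = 0.8256, giving −¼ ln(0.8256) = 0.047911.
d = 0.092683 + 0.047911 = 0.140594.
Under a molecular clock d = 2μt, so t = d/(2μ) = 0.140594 / (2 × 5.9 × 10^-10) = 119.15 million years.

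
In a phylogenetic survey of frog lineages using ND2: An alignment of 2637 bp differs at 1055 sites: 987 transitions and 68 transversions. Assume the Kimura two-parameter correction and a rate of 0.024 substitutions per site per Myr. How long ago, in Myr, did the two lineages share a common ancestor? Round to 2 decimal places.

P = 987/2637 ≈ 0.374289 and Q = 68/2637 ≈ 0.025787.
Under the Kimura two-parameter model, d = −½ ln(1 − 2P − Q) − ¼ ln(1 − 2Q).
1 − 2P − Q = 0.225635, giving −½ ln(0.225635) = 0.744418.
1 − 2Q = 0.948426, giving −¼ ln(0.948426) = 0.013238.
d = 0.744418 + 0.013238 = 0.757656.
Under a molecular clock d = 2μt, so t = d/(2μ) = 0.757656 / (2 × 0.024) = 15.78 Myr.

15.78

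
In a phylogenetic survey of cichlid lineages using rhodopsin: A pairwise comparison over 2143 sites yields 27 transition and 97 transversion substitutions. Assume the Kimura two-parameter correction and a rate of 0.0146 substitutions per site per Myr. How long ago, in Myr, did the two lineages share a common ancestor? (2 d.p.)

P = 27/2143 ≈ 0.012599 and Q = 97/2143 ≈ 0.045264.
Under the Kimura two-parameter model, d = −½ ln(1 − 2P − Q) − ¼ ln(1 − 2Q).
1 − 2P − Q = 0.929538, giving −½ ln(0.929538) = 0.036534.
1 − 2Q = 0.909472, giving −¼ ln(0.909472) = 0.023723.
d = 0.036534 + 0.023723 = 0.060257.
Under a molecular clock d = 2μt, so t = d/(2μ) = 0.060257 / (2 × 0.0146) = 2.06 Myr.

2.06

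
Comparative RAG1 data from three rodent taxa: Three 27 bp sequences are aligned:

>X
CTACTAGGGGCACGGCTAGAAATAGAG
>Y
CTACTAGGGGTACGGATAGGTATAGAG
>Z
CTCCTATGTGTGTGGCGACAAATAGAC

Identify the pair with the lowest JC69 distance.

X and Y

X–Y: 4/27 differ, p = 0.148, d = 0.165.
X–Z: 9/27 differ, p = 0.333, d = 0.441.
Y–Z: 11/27 differ, p = 0.407, d = 0.588.
The smallest distance is between X and Y.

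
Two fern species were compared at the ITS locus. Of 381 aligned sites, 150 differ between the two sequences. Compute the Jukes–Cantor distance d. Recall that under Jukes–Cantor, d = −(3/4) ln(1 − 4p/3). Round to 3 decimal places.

p = 150/381 ≈ 0.393701.
d = −(3/4) ln(1 − 4p/3) = −0.75 ln(1 − 0.524935) = −0.75 ln(0.475065)
  = −0.75 × (-0.744304) = 0.558228 substitutions/site.

0.558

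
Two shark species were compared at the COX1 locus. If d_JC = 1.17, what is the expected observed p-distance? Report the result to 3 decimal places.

0.592

p = (3/4)(1 − e^(−4d/3)) = 0.75 × (1 − e^(-1.56)) = 0.75 × (1 − 0.210136) = 0.592398.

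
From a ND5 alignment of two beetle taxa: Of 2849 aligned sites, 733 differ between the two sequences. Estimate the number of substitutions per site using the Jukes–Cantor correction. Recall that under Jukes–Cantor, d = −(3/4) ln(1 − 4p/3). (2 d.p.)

0.32

p = 733/2849 ≈ 0.257283.
d = −(3/4) ln(1 − 4p/3) = −0.75 ln(1 − 0.343044) = −0.75 ln(0.656956)
  = −0.75 × (-0.420138) = 0.315104 substitutions/site.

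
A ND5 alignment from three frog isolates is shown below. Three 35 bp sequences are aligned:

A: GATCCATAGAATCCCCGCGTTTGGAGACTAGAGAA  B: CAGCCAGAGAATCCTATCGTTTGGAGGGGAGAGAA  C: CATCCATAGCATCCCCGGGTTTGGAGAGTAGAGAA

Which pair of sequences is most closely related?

A and C

A–B: 9/35 differ, p = 0.257, d = 0.315.
A–C: 4/35 differ, p = 0.114, d = 0.124.
B–C: 9/35 differ, p = 0.257, d = 0.315.
The smallest distance is between A and C.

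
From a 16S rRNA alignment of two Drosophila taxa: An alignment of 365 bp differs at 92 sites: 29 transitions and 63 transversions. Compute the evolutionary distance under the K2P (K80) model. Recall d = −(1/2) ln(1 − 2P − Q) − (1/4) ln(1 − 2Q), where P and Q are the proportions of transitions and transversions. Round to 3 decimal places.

P = 29/365 ≈ 0.079452 and Q = 63/365 ≈ 0.172603.
Under the Kimura two-parameter model, d = −½ ln(1 − 2P − Q) − ¼ ln(1 − 2Q).
1 − 2P − Q = 0.668493, giving −½ ln(0.668493) = 0.201365.
1 − 2Q = 0.654794, giving −¼ ln(0.654794) = 0.105859.
d = 0.201365 + 0.105859 = 0.307224.

0.307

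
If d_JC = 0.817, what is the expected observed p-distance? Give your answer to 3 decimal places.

0.498

p = (3/4)(1 − e^(−4d/3)) = 0.75 × (1 − e^(-1.089333)) = 0.75 × (1 − 0.336441) = 0.497669.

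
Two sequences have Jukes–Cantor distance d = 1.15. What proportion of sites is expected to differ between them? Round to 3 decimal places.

p = (3/4)(1 − e^(−4d/3)) = 0.75 × (1 − e^(-1.533333)) = 0.75 × (1 − 0.215815) = 0.588139.

0.588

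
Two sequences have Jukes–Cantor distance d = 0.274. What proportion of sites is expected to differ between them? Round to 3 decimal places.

0.230

p = (3/4)(1 − e^(−4d/3)) = 0.75 × (1 − e^(-0.365333)) = 0.75 × (1 − 0.693966) = 0.229526.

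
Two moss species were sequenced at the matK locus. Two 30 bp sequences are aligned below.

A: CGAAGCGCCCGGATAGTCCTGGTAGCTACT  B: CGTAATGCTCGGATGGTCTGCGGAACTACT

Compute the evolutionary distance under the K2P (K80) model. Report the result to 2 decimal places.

0.46

Of 30 sites, 6 differences are transitions and 4 are transversions, so P = 6/30 = 0.2 and Q = 4/30 ≈ 0.133333.
Under the Kimura two-parameter model, d = −½ ln(1 − 2P − Q) − ¼ ln(1 − 2Q).
1 − 2P − Q = 0.466667, giving −½ ln(0.466667) = 0.381070.
1 − 2Q = 0.733334, giving −¼ ln(0.733334) = 0.077539.
d = 0.381070 + 0.077539 = 0.458609.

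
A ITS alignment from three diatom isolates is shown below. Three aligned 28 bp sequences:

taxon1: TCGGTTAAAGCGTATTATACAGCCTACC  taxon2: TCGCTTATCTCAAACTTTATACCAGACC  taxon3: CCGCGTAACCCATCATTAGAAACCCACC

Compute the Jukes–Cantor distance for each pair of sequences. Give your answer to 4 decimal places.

taxon1–taxon2: 12/28 sites differ → p ≈ 0.428571, d = −0.75 ln(1 − 0.571428) = 0.635472 ≈ 0.6355.
taxon1–taxon3: 14/28 sites differ → p = 0.5, d = −0.75 ln(1 − 0.666667) = 0.823960 ≈ 0.8240.
taxon2–taxon3: 13/28 sites differ → p ≈ 0.464286, d = −0.75 ln(1 − 0.619048) = 0.723811 ≈ 0.7238.

d(taxon1,taxon2) = 0.6355, d(taxon1,taxon3) = 0.8240, d(taxon2,taxon3) = 0.7238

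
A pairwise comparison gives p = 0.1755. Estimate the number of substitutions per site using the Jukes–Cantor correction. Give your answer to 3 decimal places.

0.200

d = −(3/4) ln(1 − 4p/3) = −0.75 ln(1 − 0.234) = −0.75 ln(0.766)
  = −0.75 × (-0.266573) = 0.199930 substitutions/site.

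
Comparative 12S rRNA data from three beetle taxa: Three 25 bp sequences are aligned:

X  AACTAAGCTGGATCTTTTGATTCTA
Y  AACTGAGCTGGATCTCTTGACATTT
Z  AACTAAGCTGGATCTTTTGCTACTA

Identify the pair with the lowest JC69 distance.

X and Z

X–Y: 6/25 differ, p = 0.240, d = 0.289.
X–Z: 2/25 differ, p = 0.080, d = 0.085.
Y–Z: 6/25 differ, p = 0.240, d = 0.289.
The smallest distance is between X and Z.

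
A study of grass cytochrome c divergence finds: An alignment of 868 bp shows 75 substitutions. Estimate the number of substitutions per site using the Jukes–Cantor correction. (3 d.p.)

p = 75/868 ≈ 0.086406.
d = −(3/4) ln(1 − 4p/3) = −0.75 ln(1 − 0.115208) = −0.75 ln(0.884792)
  = −0.75 × (-0.122403) = 0.091802 substitutions/site.

0.092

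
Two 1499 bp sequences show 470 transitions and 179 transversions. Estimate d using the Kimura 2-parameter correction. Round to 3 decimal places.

0.754

P = 470/1499 ≈ 0.313542 and Q = 179/1499 ≈ 0.119413.
Under the Kimura two-parameter model, d = −½ ln(1 − 2P − Q) − ¼ ln(1 − 2Q).
1 − 2P − Q = 0.253503, giving −½ ln(0.253503) = 0.686190.
1 − 2Q = 0.761174, giving −¼ ln(0.761174) = 0.068223.
d = 0.686190 + 0.068223 = 0.754413.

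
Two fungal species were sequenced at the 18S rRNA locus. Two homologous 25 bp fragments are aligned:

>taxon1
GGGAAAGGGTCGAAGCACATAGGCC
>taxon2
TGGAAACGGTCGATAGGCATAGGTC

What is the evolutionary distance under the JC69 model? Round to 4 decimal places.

0.3505

The sequences differ at 7 of 25 sites (1, 7, 14, 15, 16, 17, 24), so p = 7/25 = 0.28.
d = −(3/4) ln(1 − 4p/3) = −0.75 ln(1 − 0.373333) = −0.75 ln(0.626667)
  = −0.75 × (-0.467340) = 0.350505 substitutions/site.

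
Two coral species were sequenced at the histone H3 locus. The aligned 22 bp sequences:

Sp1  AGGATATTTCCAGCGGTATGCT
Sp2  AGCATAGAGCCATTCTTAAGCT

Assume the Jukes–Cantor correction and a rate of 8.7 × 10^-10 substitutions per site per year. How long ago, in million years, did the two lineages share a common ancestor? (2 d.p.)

The sequences differ at 9 of 22 sites (3, 7, 8, 9, 13, 14, 15, 16, 19), so p = 9/22 ≈ 0.409091.
d = −(3/4) ln(1 − 4p/3) = −0.75 ln(1 − 0.545455) = −0.75 ln(0.454545)
  = −0.75 × (-0.788458) = 0.591344 substitutions/site.
Under a molecular clock d = 2μt, so t = d/(2μ) = 0.591344 / (2 × 8.7 × 10^-10) = 339.85 million years.

339.85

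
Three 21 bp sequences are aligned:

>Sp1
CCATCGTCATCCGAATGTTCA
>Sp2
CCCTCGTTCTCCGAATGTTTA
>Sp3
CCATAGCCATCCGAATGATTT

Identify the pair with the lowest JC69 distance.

Sp1–Sp2: 4/21 differ, p = 0.190, d = 0.220.
Sp1–Sp3: 5/21 differ, p = 0.238, d = 0.286.
Sp2–Sp3: 7/21 differ, p = 0.333, d = 0.441.
The smallest distance is between Sp1 and Sp2.

Sp1 and Sp2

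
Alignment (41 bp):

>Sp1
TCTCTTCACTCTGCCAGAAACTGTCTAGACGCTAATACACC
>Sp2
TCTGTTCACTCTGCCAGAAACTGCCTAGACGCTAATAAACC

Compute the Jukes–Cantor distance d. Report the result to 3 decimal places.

The sequences differ at 3 of 41 sites (4, 24, 38), so p = 3/41 ≈ 0.073171.
d = −(3/4) ln(1 − 4p/3) = −0.75 ln(1 − 0.097561) = −0.75 ln(0.902439)
  = −0.75 × (-0.102654) = 0.076991 substitutions/site.

0.077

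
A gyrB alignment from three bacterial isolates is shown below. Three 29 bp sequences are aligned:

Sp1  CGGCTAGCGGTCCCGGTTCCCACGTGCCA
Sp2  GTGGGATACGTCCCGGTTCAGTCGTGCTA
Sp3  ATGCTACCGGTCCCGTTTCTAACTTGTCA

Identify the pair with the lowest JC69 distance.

Sp1–Sp2: 11/29 differ, p = 0.379, d = 0.529.
Sp1–Sp3: 8/29 differ, p = 0.276, d = 0.344.
Sp2–Sp3: 13/29 differ, p = 0.448, d = 0.683.
The smallest distance is between Sp1 and Sp3.

Sp1 and Sp3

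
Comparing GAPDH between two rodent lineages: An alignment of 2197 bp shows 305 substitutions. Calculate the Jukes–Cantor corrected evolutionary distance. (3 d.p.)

0.154

p = 305/2197 ≈ 0.138826.
d = −(3/4) ln(1 − 4p/3) = −0.75 ln(1 − 0.185101) = −0.75 ln(0.814899)
  = −0.75 × (-0.204691) = 0.153518 substitutions/site.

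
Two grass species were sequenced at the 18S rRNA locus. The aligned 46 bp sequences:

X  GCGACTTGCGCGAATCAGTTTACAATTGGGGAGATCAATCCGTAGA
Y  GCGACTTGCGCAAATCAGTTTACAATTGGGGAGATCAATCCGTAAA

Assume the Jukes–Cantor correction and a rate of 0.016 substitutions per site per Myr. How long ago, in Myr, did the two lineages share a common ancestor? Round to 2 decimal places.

The sequences differ at 2 of 46 sites (12, 45), so p = 2/46 ≈ 0.043478.
d = −(3/4) ln(1 − 4p/3) = −0.75 ln(1 − 0.057971) = −0.75 ln(0.942029)
  = −0.75 × (-0.059719) = 0.044789 substitutions/site.
Under a molecular clock d = 2μt, so t = d/(2μ) = 0.044789 / (2 × 0.016) = 1.40 Myr.

1.40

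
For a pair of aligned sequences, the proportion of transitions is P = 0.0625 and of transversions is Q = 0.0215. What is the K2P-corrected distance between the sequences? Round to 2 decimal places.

Under the Kimura two-parameter model, d = −½ ln(1 − 2P − Q) − ¼ ln(1 − 2Q).
1 − 2P − Q = 0.8535, giving −½ ln(0.8535) = 0.079205.
1 − 2Q = 0.957, giving −¼ ln(0.957) = 0.010988.
d = 0.079205 + 0.010988 = 0.090193.

0.09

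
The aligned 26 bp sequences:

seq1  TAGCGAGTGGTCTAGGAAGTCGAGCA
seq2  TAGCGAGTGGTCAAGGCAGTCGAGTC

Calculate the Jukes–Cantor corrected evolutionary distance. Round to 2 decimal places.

0.17

The sequences differ at 4 of 26 sites (13, 17, 25, 26), so p = 4/26 ≈ 0.153846.
d = −(3/4) ln(1 − 4p/3) = −0.75 ln(1 − 0.205128) = −0.75 ln(0.794872)
  = −0.75 × (-0.229574) = 0.172181 substitutions/site.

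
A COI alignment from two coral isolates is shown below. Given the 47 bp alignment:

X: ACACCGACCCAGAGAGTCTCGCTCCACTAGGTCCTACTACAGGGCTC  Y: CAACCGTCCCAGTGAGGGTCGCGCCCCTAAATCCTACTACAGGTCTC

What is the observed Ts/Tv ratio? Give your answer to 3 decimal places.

0.222

Transitions are A↔G and C↔T; transversions are all other mismatches.
Transitions: 2. Transversions: 9.
R = 2/9 = 0.222222… ≈ 0.222 (to 3 d.p.).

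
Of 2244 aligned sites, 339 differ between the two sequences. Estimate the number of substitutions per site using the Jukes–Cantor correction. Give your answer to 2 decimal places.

p = 339/2244 ≈ 0.15107.
d = −(3/4) ln(1 − 4p/3) = −0.75 ln(1 − 0.201427) = −0.75 ln(0.798573)
  = −0.75 × (-0.224929) = 0.168697 substitutions/site.

0.17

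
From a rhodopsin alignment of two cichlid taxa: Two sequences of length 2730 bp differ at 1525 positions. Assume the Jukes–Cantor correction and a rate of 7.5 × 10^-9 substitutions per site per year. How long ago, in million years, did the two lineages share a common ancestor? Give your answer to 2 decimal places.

p = 1525/2730 ≈ 0.558608.
d = −(3/4) ln(1 − 4p/3) = −0.75 ln(1 − 0.744811) = −0.75 ln(0.255189)
  = −0.75 × (-1.365751) = 1.024313 substitutions/site.
Under a molecular clock d = 2μt, so t = d/(2μ) = 1.024313 / (2 × 7.5 × 10^-9) = 68.29 million years.

68.29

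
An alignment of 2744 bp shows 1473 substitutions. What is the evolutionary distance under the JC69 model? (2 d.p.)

p = 1473/2744 ≈ 0.536808.
d = −(3/4) ln(1 − 4p/3) = −0.75 ln(1 − 0.715744) = −0.75 ln(0.284256)
  = −0.75 × (-1.257880) = 0.943410 substitutions/site.

0.94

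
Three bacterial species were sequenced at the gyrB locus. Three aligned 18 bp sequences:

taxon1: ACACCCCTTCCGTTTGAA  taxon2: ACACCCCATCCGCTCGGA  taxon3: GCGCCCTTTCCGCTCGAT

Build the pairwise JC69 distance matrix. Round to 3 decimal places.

d(taxon1,taxon2) = 0.264, d(taxon1,taxon3) = 0.441, d(taxon2,taxon3) = 0.441

taxon1–taxon2: 4/18 sites differ → p ≈ 0.222222, d = −0.75 ln(1 − 0.296296) = 0.263548 ≈ 0.264.
taxon1–taxon3: 6/18 sites differ → p ≈ 0.333333, d = −0.75 ln(1 − 0.444444) = 0.440839 ≈ 0.441.
taxon2–taxon3: 6/18 sites differ → p ≈ 0.333333, d = −0.75 ln(1 − 0.444444) = 0.440839 ≈ 0.441.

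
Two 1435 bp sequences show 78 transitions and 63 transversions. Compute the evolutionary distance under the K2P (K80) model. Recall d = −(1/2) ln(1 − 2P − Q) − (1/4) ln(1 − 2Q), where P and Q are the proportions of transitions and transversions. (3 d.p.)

P = 78/1435 ≈ 0.054355 and Q = 63/1435 ≈ 0.043902.
Under the Kimura two-parameter model, d = −½ ln(1 − 2P − Q) − ¼ ln(1 − 2Q).
1 − 2P − Q = 0.847388, giving −½ ln(0.847388) = 0.082798.
1 − 2Q = 0.912196, giving −¼ ln(0.912196) = 0.022975.
d = 0.082798 + 0.022975 = 0.105773.

0.106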